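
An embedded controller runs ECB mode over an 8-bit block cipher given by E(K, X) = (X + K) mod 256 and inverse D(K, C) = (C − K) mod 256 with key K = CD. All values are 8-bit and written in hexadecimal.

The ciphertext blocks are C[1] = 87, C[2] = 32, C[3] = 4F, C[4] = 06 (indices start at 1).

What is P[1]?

P[1] = BA

ECB decryption: P_i = D(K, C_i).
P[1]: D(K, 87) = BA.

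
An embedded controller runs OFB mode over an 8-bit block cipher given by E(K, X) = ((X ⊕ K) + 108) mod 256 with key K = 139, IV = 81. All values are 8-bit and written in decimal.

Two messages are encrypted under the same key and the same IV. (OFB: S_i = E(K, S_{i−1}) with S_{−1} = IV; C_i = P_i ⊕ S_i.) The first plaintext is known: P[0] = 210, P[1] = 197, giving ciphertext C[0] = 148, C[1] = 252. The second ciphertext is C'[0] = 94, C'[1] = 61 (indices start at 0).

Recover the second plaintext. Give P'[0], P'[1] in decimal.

P'[0] = 24, P'[1] = 4

In OFB with a reused IV, both messages share the same keystream S_i, so C_i ⊕ C'_i = P_i ⊕ P'_i and thus P'_i = P_i ⊕ C_i ⊕ C'_i.
P'[0]: 210 ⊕ 148 ⊕ 94 = 24.
P'[1]: 197 ⊕ 252 ⊕ 61 = 4.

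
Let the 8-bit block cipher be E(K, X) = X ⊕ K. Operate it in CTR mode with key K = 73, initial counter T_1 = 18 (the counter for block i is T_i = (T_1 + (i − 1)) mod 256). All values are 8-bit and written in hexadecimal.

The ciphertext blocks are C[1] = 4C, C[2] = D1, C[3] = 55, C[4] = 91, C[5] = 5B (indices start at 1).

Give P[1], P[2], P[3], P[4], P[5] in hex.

P[1] = 27, P[2] = BB, P[3] = 3C, P[4] = F9, P[5] = 34

CTR decryption: S_i = E(K, T_i) where T_i is the counter for block i; P_i = C_i ⊕ S_i.
P[1]: T = 18, S = E(K, T) = 6B; 4C ⊕ 6B = 27.
P[2]: T = 19, S = E(K, T) = 6A; D1 ⊕ 6A = BB.
P[3]: T = 1A, S = E(K, T) = 69; 55 ⊕ 69 = 3C.
P[4]: T = 1B, S = E(K, T) = 68; 91 ⊕ 68 = F9.
P[5]: T = 1C, S = E(K, T) = 6F; 5B ⊕ 6F = 34.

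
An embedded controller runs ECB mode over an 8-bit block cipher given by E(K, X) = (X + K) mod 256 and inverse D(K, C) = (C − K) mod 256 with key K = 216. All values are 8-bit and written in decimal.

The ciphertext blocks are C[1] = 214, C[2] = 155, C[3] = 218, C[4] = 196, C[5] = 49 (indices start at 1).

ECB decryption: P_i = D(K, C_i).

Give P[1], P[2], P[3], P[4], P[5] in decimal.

P[1]: D(K, 214) = 254.
P[2]: D(K, 155) = 195.
P[3]: D(K, 218) = 2.
P[4]: D(K, 196) = 236.
P[5]: D(K, 49) = 89.

P[1] = 254, P[2] = 195, P[3] = 2, P[4] = 236, P[5] = 89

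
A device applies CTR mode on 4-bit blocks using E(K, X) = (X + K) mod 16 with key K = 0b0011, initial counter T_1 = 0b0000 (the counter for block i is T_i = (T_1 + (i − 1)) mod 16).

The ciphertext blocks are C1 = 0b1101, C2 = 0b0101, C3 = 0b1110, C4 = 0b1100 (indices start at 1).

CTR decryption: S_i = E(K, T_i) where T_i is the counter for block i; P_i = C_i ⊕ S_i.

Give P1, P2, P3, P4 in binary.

P1: T = 0b0000, S = E(K, T) = 0b0011; 0b1101 ⊕ 0b0011 = 0b1110.
P2: T = 0b0001, S = E(K, T) = 0b0100; 0b0101 ⊕ 0b0100 = 0b0001.
P3: T = 0b0010, S = E(K, T) = 0b0101; 0b1110 ⊕ 0b0101 = 0b1011.
P4: T = 0b0011, S = E(K, T) = 0b0110; 0b1100 ⊕ 0b0110 = 0b1010.

P1 = 0b1110, P2 = 0b0001, P3 = 0b1011, P4 = 0b1010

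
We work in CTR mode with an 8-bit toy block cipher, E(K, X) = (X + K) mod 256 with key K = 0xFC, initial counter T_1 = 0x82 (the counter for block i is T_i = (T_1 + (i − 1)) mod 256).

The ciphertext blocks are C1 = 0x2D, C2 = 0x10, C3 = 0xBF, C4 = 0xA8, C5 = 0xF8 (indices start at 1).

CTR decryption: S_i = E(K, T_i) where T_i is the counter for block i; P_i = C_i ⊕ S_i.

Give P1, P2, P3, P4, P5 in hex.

P1 = 0x53, P2 = 0x6F, P3 = 0x3F, P4 = 0x29, P5 = 0x7A

P1: T = 0x82, S = E(K, T) = 0x7E; 0x2D ⊕ 0x7E = 0x53.
P2: T = 0x83, S = E(K, T) = 0x7F; 0x10 ⊕ 0x7F = 0x6F.
P3: T = 0x84, S = E(K, T) = 0x80; 0xBF ⊕ 0x80 = 0x3F.
P4: T = 0x85, S = E(K, T) = 0x81; 0xA8 ⊕ 0x81 = 0x29.
P5: T = 0x86, S = E(K, T) = 0x82; 0xF8 ⊕ 0x82 = 0x7A.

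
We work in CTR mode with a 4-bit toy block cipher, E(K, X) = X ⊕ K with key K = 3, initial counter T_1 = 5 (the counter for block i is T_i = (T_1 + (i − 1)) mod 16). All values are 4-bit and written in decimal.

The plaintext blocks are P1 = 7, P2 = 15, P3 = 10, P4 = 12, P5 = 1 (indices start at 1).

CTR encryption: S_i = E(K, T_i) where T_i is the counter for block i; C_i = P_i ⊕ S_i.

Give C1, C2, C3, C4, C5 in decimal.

C1: T = 5, S = E(K, T) = 6; 7 ⊕ 6 = 1.
C2: T = 6, S = E(K, T) = 5; 15 ⊕ 5 = 10.
C3: T = 7, S = E(K, T) = 4; 10 ⊕ 4 = 14.
C4: T = 8, S = E(K, T) = 11; 12 ⊕ 11 = 7.
C5: T = 9, S = E(K, T) = 10; 1 ⊕ 10 = 11.

C1 = 1, C2 = 10, C3 = 14, C4 = 7, C5 = 11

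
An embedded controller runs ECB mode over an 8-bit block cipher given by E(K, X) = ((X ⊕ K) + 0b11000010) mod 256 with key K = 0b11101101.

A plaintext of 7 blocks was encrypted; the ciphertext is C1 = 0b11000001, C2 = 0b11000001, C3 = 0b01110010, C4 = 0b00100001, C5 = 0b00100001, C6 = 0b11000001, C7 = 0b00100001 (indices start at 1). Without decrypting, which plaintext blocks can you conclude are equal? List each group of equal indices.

P1 = P2 = P6; P4 = P5 = P7

ECB encrypts each block independently with the same key, so equal ciphertext blocks imply equal plaintext blocks.
C1 = C2 = C6 = 0b11000001, so P1 = P2 = P6.
C4 = C5 = C7 = 0b00100001, so P4 = P5 = P7.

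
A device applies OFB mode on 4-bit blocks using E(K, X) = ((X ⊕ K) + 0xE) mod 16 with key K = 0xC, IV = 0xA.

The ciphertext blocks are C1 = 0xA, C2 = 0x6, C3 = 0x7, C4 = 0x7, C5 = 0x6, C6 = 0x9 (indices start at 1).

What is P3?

OFB decryption: S_i = E(K, S_{i−1}) with S_{0} = IV; P_i = C_i ⊕ S_i.
P1: S = E(K, 0xA) = 0x4; 0xA ⊕ 0x4 = 0xE.
P2: S = E(K, 0x4) = 0x6; 0x6 ⊕ 0x6 = 0x0.
P3: S = E(K, 0x6) = 0x8; 0x7 ⊕ 0x8 = 0xF.

P3 = 0xF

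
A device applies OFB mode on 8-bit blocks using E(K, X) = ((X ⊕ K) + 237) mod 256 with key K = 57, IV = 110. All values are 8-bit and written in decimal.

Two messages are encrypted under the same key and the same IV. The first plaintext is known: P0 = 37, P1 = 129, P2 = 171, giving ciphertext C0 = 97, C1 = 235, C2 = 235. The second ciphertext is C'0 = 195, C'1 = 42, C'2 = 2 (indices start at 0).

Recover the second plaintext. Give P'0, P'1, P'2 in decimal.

P'0 = 135, P'1 = 64, P'2 = 66

In OFB with a reused IV, both messages share the same keystream S_i, so C_i ⊕ C'_i = P_i ⊕ P'_i and thus P'_i = P_i ⊕ C_i ⊕ C'_i.
P'0: 37 ⊕ 97 ⊕ 195 = 135.
P'1: 129 ⊕ 235 ⊕ 42 = 64.
P'2: 171 ⊕ 235 ⊕ 2 = 66.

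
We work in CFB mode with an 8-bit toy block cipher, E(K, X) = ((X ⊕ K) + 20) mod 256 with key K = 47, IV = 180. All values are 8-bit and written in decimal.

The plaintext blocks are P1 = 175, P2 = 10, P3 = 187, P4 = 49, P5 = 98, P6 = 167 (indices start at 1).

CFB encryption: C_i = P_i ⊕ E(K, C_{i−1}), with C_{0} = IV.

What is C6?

C1: E(K, 180) = 175; 175 ⊕ 175 = 0.
C2: E(K, 0) = 67; 10 ⊕ 67 = 73.
C3: E(K, 73) = 122; 187 ⊕ 122 = 193.
C4: E(K, 193) = 2; 49 ⊕ 2 = 51.
C5: E(K, 51) = 48; 98 ⊕ 48 = 82.
C6: E(K, 82) = 145; 167 ⊕ 145 = 54.

C6 = 54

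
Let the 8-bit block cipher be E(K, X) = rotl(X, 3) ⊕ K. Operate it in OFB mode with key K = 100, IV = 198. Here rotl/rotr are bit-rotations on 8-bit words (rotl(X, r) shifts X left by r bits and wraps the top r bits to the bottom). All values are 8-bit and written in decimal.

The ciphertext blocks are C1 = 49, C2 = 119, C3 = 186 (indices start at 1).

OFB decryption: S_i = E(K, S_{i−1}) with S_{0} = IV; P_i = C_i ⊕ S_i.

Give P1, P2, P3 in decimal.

P1: S = E(K, 198) = 82; 49 ⊕ 82 = 99.
P2: S = E(K, 82) = 246; 119 ⊕ 246 = 129.
P3: S = E(K, 246) = 211; 186 ⊕ 211 = 105.

P1 = 99, P2 = 129, P3 = 105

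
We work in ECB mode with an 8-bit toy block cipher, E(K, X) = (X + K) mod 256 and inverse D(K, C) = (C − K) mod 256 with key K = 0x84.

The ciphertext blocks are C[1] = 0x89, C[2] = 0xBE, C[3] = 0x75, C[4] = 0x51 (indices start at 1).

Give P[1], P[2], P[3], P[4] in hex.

ECB decryption: P_i = D(K, C_i).
P[1]: D(K, 0x89) = 0x05.
P[2]: D(K, 0xBE) = 0x3A.
P[3]: D(K, 0x75) = 0xF1.
P[4]: D(K, 0x51) = 0xCD.

P[1] = 0x05, P[2] = 0x3A, P[3] = 0xF1, P[4] = 0xCD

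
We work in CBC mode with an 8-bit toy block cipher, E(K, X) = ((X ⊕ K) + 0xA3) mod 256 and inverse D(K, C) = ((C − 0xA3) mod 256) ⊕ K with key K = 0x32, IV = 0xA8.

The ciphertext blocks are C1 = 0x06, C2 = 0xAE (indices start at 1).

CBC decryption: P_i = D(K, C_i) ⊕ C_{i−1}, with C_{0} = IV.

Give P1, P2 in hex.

P1 = 0xF9, P2 = 0x3F

P1: D(K, 0x06) = 0x51; 0x51 ⊕ 0xA8 = 0xF9.
P2: D(K, 0xAE) = 0x39; 0x39 ⊕ 0x06 = 0x3F.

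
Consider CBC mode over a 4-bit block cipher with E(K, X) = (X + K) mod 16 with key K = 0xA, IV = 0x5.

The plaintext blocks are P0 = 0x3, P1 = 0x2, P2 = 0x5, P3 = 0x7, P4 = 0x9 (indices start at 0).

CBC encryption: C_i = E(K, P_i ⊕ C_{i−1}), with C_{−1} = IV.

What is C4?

C0: P0 ⊕ 0x5 = 0x6; E(K, 0x6) = 0x0.
C1: P1 ⊕ 0x0 = 0x2; E(K, 0x2) = 0xC.
C2: P2 ⊕ 0xC = 0x9; E(K, 0x9) = 0x3.
C3: P3 ⊕ 0x3 = 0x4; E(K, 0x4) = 0xE.
C4: P4 ⊕ 0xE = 0x7; E(K, 0x7) = 0x1.

C4 = 0x1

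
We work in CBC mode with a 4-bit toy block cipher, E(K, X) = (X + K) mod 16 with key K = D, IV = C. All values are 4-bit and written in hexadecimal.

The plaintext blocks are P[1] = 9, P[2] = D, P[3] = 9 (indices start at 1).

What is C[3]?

CBC encryption: C_i = E(K, P_i ⊕ C_{i−1}), with C_{0} = IV.
C[1]: P[1] ⊕ C = 5; E(K, 5) = 2.
C[2]: P[2] ⊕ 2 = F; E(K, F) = C.
C[3]: P[3] ⊕ C = 5; E(K, 5) = 2.

C[3] = 2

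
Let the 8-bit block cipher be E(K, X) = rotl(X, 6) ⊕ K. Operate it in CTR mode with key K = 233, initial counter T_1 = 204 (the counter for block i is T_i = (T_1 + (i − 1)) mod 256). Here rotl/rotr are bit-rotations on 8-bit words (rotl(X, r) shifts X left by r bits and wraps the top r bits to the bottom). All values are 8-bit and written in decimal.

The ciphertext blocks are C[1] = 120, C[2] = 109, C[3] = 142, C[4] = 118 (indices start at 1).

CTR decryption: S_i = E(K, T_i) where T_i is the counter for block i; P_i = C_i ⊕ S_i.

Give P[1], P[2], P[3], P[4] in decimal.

P[1] = 162, P[2] = 247, P[3] = 212, P[4] = 108

P[1]: T = 204, S = E(K, T) = 218; 120 ⊕ 218 = 162.
P[2]: T = 205, S = E(K, T) = 154; 109 ⊕ 154 = 247.
P[3]: T = 206, S = E(K, T) = 90; 142 ⊕ 90 = 212.
P[4]: T = 207, S = E(K, T) = 26; 118 ⊕ 26 = 108.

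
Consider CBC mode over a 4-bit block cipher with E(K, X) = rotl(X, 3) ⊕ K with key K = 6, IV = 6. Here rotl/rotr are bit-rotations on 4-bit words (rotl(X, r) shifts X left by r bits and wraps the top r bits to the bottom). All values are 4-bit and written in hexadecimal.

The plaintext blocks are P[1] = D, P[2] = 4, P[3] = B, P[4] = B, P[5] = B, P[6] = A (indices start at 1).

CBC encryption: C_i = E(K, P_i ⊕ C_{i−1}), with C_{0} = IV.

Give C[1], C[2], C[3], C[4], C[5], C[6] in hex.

C[1] = B, C[2] = 9, C[3] = 7, C[4] = 0, C[5] = B, C[6] = E

C[1]: P[1] ⊕ 6 = B; E(K, B) = B.
C[2]: P[2] ⊕ B = F; E(K, F) = 9.
C[3]: P[3] ⊕ 9 = 2; E(K, 2) = 7.
C[4]: P[4] ⊕ 7 = C; E(K, C) = 0.
C[5]: P[5] ⊕ 0 = B; E(K, B) = B.
C[6]: P[6] ⊕ B = 1; E(K, 1) = E.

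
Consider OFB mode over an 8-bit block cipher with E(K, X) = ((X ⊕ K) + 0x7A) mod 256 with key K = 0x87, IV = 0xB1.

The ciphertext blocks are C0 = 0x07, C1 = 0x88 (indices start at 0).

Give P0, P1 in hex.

OFB decryption: S_i = E(K, S_{i−1}) with S_{−1} = IV; P_i = C_i ⊕ S_i.
P0: S = E(K, 0xB1) = 0xB0; 0x07 ⊕ 0xB0 = 0xB7.
P1: S = E(K, 0xB0) = 0xB1; 0x88 ⊕ 0xB1 = 0x39.

P0 = 0xB7, P1 = 0x39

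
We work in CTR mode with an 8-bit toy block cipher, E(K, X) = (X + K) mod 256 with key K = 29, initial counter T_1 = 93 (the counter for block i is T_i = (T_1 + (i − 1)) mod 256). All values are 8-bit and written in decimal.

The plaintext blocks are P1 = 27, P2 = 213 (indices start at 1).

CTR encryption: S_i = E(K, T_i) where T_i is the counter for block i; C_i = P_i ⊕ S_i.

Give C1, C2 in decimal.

C1 = 97, C2 = 174

C1: T = 93, S = E(K, T) = 122; 27 ⊕ 122 = 97.
C2: T = 94, S = E(K, T) = 123; 213 ⊕ 123 = 174.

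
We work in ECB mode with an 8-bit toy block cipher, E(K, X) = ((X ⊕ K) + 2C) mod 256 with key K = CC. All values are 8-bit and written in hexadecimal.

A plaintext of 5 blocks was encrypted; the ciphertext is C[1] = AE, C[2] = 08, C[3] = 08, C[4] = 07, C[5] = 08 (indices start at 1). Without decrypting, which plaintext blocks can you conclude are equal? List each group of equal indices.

P[2] = P[3] = P[5]

ECB encrypts each block independently with the same key, so equal ciphertext blocks imply equal plaintext blocks.
C[2] = C[3] = C[5] = 08, so P[2] = P[3] = P[5].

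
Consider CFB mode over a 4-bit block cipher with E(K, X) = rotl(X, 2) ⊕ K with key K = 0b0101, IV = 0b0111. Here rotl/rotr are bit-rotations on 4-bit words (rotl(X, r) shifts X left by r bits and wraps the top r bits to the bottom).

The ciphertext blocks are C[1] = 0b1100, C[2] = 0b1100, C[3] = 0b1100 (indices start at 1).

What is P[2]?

CFB decryption: P_i = C_i ⊕ E(K, C_{i−1}), with C_{0} = IV.
P[2]: E(K, 0b1100) = 0b0110; 0b1100 ⊕ 0b0110 = 0b1010.

P[2] = 0b1010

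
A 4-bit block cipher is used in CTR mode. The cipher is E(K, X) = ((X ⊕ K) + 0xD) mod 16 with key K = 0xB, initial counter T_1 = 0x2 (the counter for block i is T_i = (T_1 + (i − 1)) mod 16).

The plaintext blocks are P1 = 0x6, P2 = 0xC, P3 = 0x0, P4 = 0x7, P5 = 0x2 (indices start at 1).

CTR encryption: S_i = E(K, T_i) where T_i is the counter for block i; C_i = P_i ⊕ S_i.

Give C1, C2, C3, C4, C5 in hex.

C1: T = 0x2, S = E(K, T) = 0x6; 0x6 ⊕ 0x6 = 0x0.
C2: T = 0x3, S = E(K, T) = 0x5; 0xC ⊕ 0x5 = 0x9.
C3: T = 0x4, S = E(K, T) = 0xC; 0x0 ⊕ 0xC = 0xC.
C4: T = 0x5, S = E(K, T) = 0xB; 0x7 ⊕ 0xB = 0xC.
C5: T = 0x6, S = E(K, T) = 0xA; 0x2 ⊕ 0xA = 0x8.

C1 = 0x0, C2 = 0x9, C3 = 0xC, C4 = 0xC, C5 = 0x8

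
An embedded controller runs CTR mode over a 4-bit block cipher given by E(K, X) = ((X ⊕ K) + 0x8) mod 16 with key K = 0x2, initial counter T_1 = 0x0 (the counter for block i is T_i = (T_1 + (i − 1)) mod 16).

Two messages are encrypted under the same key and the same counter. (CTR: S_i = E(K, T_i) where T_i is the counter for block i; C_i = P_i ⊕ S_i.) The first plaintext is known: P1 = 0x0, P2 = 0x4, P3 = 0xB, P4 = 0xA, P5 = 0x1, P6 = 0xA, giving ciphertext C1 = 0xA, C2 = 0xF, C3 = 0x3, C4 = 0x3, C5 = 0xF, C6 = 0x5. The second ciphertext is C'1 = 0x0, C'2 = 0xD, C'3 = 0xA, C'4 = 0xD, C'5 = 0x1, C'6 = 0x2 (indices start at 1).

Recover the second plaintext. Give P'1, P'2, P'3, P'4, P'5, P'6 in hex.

P'1 = 0xA, P'2 = 0x6, P'3 = 0x2, P'4 = 0x4, P'5 = 0xF, P'6 = 0xD

In CTR with a reused counter, both messages share the same keystream S_i, so C_i ⊕ C'_i = P_i ⊕ P'_i and thus P'_i = P_i ⊕ C_i ⊕ C'_i.
P'1: 0x0 ⊕ 0xA ⊕ 0x0 = 0xA.
P'2: 0x4 ⊕ 0xF ⊕ 0xD = 0x6.
P'3: 0xB ⊕ 0x3 ⊕ 0xA = 0x2.
P'4: 0xA ⊕ 0x3 ⊕ 0xD = 0x4.
P'5: 0x1 ⊕ 0xF ⊕ 0x1 = 0xF.
P'6: 0xA ⊕ 0x5 ⊕ 0x2 = 0xD.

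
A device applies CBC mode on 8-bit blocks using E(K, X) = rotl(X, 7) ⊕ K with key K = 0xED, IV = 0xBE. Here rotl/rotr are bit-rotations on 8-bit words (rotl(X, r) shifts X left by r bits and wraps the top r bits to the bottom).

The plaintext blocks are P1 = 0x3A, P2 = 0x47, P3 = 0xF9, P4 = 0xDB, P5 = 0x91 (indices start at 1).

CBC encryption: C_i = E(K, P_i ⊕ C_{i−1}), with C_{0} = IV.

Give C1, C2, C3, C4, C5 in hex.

C1 = 0xAF, C2 = 0x99, C3 = 0xDD, C4 = 0xEE, C5 = 0x52

C1: P1 ⊕ 0xBE = 0x84; E(K, 0x84) = 0xAF.
C2: P2 ⊕ 0xAF = 0xE8; E(K, 0xE8) = 0x99.
C3: P3 ⊕ 0x99 = 0x60; E(K, 0x60) = 0xDD.
C4: P4 ⊕ 0xDD = 0x06; E(K, 0x06) = 0xEE.
C5: P5 ⊕ 0xEE = 0x7F; E(K, 0x7F) = 0x52.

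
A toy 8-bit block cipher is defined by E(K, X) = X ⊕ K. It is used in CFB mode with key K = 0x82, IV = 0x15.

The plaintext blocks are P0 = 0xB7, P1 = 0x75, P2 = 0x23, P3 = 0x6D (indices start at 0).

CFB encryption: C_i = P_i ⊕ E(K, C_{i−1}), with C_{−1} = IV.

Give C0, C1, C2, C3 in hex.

C0 = 0x20, C1 = 0xD7, C2 = 0x76, C3 = 0x99

C0: E(K, 0x15) = 0x97; 0xB7 ⊕ 0x97 = 0x20.
C1: E(K, 0x20) = 0xA2; 0x75 ⊕ 0xA2 = 0xD7.
C2: E(K, 0xD7) = 0x55; 0x23 ⊕ 0x55 = 0x76.
C3: E(K, 0x76) = 0xF4; 0x6D ⊕ 0xF4 = 0x99.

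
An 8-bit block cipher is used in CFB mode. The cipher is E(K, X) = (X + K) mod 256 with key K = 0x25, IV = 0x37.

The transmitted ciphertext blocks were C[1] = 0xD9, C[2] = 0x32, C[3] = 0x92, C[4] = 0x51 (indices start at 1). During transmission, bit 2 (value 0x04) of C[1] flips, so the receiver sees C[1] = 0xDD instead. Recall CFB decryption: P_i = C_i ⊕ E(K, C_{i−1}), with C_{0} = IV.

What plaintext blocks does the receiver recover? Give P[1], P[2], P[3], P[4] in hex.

Only C[1] changed, to 0xDD. In CFB, a change in C_i flips the same bit in P_i and garbles P_{i+1}. Decrypting the received ciphertext:
P[1]: E(K, 0x37) = 0x5C; 0xDD ⊕ 0x5C = 0x81.
P[2]: E(K, 0xDD) = 0x02; 0x32 ⊕ 0x02 = 0x30.
P[3]: E(K, 0x32) = 0x57; 0x92 ⊕ 0x57 = 0xC5.
P[4]: E(K, 0x92) = 0xB7; 0x51 ⊕ 0xB7 = 0xE6.
Blocks that differ from the original plaintext: P[1], P[2].

P[1] = 0x81, P[2] = 0x30, P[3] = 0xC5, P[4] = 0xE6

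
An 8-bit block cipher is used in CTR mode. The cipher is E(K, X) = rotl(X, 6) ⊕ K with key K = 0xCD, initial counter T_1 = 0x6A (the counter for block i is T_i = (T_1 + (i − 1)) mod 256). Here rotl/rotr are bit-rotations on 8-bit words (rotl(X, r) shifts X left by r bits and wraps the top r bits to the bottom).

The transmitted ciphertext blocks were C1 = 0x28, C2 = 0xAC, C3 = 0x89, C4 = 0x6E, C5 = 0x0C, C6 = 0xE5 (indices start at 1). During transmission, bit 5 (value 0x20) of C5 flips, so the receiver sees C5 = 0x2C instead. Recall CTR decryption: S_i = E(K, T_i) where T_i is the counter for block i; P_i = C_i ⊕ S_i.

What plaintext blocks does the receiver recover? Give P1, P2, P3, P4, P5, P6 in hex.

P1 = 0x7F, P2 = 0xBB, P3 = 0x5F, P4 = 0xF8, P5 = 0x7A, P6 = 0xF3

Only C5 changed, to 0x2C. In CTR, a change in C_i flips the same bit in P_i only; the keystream is unaffected. Decrypting the received ciphertext:
P1: T = 0x6A, S = E(K, T) = 0x57; 0x28 ⊕ 0x57 = 0x7F.
P2: T = 0x6B, S = E(K, T) = 0x17; 0xAC ⊕ 0x17 = 0xBB.
P3: T = 0x6C, S = E(K, T) = 0xD6; 0x89 ⊕ 0xD6 = 0x5F.
P4: T = 0x6D, S = E(K, T) = 0x96; 0x6E ⊕ 0x96 = 0xF8.
P5: T = 0x6E, S = E(K, T) = 0x56; 0x2C ⊕ 0x56 = 0x7A.
P6: T = 0x6F, S = E(K, T) = 0x16; 0xE5 ⊕ 0x16 = 0xF3.
Blocks that differ from the original plaintext: P5.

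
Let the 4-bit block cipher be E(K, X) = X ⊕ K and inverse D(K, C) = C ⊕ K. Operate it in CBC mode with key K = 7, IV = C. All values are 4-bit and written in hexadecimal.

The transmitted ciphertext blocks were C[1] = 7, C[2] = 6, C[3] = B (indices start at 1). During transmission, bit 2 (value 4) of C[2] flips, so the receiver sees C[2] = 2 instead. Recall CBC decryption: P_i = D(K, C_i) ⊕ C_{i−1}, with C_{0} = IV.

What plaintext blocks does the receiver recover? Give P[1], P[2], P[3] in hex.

P[1] = C, P[2] = 2, P[3] = E

Only C[2] changed, to 2. In CBC, a change in C_i garbles P_i and flips the same bit in P_{i+1}. Decrypting the received ciphertext:
P[1]: D(K, 7) = 0; 0 ⊕ C = C.
P[2]: D(K, 2) = 5; 5 ⊕ 7 = 2.
P[3]: D(K, B) = C; C ⊕ 2 = E.
Blocks that differ from the original plaintext: P[2], P[3].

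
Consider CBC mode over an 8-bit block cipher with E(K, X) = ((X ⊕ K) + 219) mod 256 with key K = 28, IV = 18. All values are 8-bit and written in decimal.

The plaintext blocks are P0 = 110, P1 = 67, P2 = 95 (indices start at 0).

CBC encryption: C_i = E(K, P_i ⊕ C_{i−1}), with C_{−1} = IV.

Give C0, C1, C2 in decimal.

C0 = 59, C1 = 63, C2 = 87

C0: P0 ⊕ 18 = 124; E(K, 124) = 59.
C1: P1 ⊕ 59 = 120; E(K, 120) = 63.
C2: P2 ⊕ 63 = 96; E(K, 96) = 87.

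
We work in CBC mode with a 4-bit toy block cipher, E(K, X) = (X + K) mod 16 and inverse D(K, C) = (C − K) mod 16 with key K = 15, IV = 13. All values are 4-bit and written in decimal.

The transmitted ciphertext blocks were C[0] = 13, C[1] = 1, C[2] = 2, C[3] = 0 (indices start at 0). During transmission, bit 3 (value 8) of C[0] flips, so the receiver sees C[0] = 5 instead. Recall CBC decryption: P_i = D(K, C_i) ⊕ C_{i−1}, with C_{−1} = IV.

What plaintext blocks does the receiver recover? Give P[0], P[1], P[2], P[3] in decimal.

Only C[0] changed, to 5. In CBC, a change in C_i garbles P_i and flips the same bit in P_{i+1}. Decrypting the received ciphertext:
P[0]: D(K, 5) = 6; 6 ⊕ 13 = 11.
P[1]: D(K, 1) = 2; 2 ⊕ 5 = 7.
P[2]: D(K, 2) = 3; 3 ⊕ 1 = 2.
P[3]: D(K, 0) = 1; 1 ⊕ 2 = 3.
Blocks that differ from the original plaintext: P[0], P[1].

P[0] = 11, P[1] = 7, P[2] = 2, P[3] = 3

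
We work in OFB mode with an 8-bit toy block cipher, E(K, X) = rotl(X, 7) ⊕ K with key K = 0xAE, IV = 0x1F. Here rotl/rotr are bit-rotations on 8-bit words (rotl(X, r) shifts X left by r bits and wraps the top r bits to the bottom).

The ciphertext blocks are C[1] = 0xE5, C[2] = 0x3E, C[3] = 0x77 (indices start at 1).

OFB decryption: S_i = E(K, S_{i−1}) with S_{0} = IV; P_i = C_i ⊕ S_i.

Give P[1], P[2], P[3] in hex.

P[1] = 0xC4, P[2] = 0x00, P[3] = 0xC6

P[1]: S = E(K, 0x1F) = 0x21; 0xE5 ⊕ 0x21 = 0xC4.
P[2]: S = E(K, 0x21) = 0x3E; 0x3E ⊕ 0x3E = 0x00.
P[3]: S = E(K, 0x3E) = 0xB1; 0x77 ⊕ 0xB1 = 0xC6.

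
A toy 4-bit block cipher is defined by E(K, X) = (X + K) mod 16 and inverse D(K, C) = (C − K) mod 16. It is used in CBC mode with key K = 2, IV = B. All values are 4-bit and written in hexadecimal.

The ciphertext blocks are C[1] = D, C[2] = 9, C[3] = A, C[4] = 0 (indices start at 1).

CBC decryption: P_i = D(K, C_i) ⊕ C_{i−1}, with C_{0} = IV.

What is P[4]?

P[4]: D(K, 0) = E; E ⊕ A = 4.

P[4] = 4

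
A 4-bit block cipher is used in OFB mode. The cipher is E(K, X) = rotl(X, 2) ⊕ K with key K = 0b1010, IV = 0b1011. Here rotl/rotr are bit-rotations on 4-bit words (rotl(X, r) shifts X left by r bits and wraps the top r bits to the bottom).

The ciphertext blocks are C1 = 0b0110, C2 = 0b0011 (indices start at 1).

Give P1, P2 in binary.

P1 = 0b0010, P2 = 0b1000

OFB decryption: S_i = E(K, S_{i−1}) with S_{0} = IV; P_i = C_i ⊕ S_i.
P1: S = E(K, 0b1011) = 0b0100; 0b0110 ⊕ 0b0100 = 0b0010.
P2: S = E(K, 0b0100) = 0b1011; 0b0011 ⊕ 0b1011 = 0b1000.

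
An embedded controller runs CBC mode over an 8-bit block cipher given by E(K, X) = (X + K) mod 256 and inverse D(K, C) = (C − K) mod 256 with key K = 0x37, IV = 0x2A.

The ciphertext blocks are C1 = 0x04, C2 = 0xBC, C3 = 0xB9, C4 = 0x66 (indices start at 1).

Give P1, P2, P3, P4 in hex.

CBC decryption: P_i = D(K, C_i) ⊕ C_{i−1}, with C_{0} = IV.
P1: D(K, 0x04) = 0xCD; 0xCD ⊕ 0x2A = 0xE7.
P2: D(K, 0xBC) = 0x85; 0x85 ⊕ 0x04 = 0x81.
P3: D(K, 0xB9) = 0x82; 0x82 ⊕ 0xBC = 0x3E.
P4: D(K, 0x66) = 0x2F; 0x2F ⊕ 0xB9 = 0x96.

P1 = 0xE7, P2 = 0x81, P3 = 0x3E, P4 = 0x96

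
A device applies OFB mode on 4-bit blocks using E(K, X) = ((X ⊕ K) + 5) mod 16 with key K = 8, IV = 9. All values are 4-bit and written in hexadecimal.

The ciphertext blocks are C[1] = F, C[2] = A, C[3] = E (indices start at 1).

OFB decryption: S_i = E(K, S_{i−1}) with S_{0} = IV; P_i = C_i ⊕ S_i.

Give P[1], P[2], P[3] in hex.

P[1] = 9, P[2] = 9, P[3] = E

P[1]: S = E(K, 9) = 6; F ⊕ 6 = 9.
P[2]: S = E(K, 6) = 3; A ⊕ 3 = 9.
P[3]: S = E(K, 3) = 0; E ⊕ 0 = E.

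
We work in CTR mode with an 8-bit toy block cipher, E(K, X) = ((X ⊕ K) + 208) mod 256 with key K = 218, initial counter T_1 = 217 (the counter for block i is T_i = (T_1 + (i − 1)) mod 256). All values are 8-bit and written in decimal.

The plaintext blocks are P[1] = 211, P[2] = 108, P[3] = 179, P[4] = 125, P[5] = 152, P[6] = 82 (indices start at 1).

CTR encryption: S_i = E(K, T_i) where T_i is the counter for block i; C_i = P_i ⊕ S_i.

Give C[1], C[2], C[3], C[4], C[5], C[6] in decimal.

C[1]: T = 217, S = E(K, T) = 211; 211 ⊕ 211 = 0.
C[2]: T = 218, S = E(K, T) = 208; 108 ⊕ 208 = 188.
C[3]: T = 219, S = E(K, T) = 209; 179 ⊕ 209 = 98.
C[4]: T = 220, S = E(K, T) = 214; 125 ⊕ 214 = 171.
C[5]: T = 221, S = E(K, T) = 215; 152 ⊕ 215 = 79.
C[6]: T = 222, S = E(K, T) = 212; 82 ⊕ 212 = 134.

C[1] = 0, C[2] = 188, C[3] = 98, C[4] = 171, C[5] = 79, C[6] = 134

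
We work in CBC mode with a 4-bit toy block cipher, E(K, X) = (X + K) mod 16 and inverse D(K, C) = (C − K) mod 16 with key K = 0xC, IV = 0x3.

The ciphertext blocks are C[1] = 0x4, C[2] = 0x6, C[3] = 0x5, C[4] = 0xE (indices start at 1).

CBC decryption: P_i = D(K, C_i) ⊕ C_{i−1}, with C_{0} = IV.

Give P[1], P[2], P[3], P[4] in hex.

P[1] = 0xB, P[2] = 0xE, P[3] = 0xF, P[4] = 0x7

P[1]: D(K, 0x4) = 0x8; 0x8 ⊕ 0x3 = 0xB.
P[2]: D(K, 0x6) = 0xA; 0xA ⊕ 0x4 = 0xE.
P[3]: D(K, 0x5) = 0x9; 0x9 ⊕ 0x6 = 0xF.
P[4]: D(K, 0xE) = 0x2; 0x2 ⊕ 0x5 = 0x7.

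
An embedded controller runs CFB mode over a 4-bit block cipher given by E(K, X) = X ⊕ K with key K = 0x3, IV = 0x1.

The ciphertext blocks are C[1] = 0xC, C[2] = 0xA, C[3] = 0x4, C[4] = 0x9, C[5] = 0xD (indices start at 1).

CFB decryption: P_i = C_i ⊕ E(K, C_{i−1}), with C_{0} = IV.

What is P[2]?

P[2]: E(K, 0xC) = 0xF; 0xA ⊕ 0xF = 0x5.

P[2] = 0x5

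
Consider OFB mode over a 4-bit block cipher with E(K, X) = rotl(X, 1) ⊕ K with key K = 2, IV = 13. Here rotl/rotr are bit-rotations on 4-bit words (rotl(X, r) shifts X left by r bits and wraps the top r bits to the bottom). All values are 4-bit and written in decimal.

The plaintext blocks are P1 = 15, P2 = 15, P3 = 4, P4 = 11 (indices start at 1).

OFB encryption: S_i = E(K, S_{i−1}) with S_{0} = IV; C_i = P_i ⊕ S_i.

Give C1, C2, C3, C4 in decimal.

C1: S = E(K, 13) = 9; 15 ⊕ 9 = 6.
C2: S = E(K, 9) = 1; 15 ⊕ 1 = 14.
C3: S = E(K, 1) = 0; 4 ⊕ 0 = 4.
C4: S = E(K, 0) = 2; 11 ⊕ 2 = 9.

C1 = 6, C2 = 14, C3 = 4, C4 = 9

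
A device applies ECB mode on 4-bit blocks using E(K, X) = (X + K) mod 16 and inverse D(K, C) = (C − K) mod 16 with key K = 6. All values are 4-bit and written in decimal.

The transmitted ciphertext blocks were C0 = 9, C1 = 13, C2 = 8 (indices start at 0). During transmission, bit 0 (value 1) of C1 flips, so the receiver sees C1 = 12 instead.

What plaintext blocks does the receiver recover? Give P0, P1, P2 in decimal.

ECB decryption: P_i = D(K, C_i).
Only C1 changed, to 12. In ECB, a change in C_i affects only P_i. Decrypting the received ciphertext:
P0: D(K, 9) = 3.
P1: D(K, 12) = 6.
P2: D(K, 8) = 2.
Blocks that differ from the original plaintext: P1.

P0 = 3, P1 = 6, P2 = 2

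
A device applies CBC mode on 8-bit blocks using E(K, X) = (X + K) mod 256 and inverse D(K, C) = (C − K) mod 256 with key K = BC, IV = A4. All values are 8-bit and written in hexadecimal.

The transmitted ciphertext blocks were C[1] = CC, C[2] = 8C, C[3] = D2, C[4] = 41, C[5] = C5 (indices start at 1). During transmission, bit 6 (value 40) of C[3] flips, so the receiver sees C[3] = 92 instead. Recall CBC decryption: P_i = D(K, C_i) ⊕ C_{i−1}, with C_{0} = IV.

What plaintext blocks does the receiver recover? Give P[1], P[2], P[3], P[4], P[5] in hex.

Only C[3] changed, to 92. In CBC, a change in C_i garbles P_i and flips the same bit in P_{i+1}. Decrypting the received ciphertext:
P[1]: D(K, CC) = 10; 10 ⊕ A4 = B4.
P[2]: D(K, 8C) = D0; D0 ⊕ CC = 1C.
P[3]: D(K, 92) = D6; D6 ⊕ 8C = 5A.
P[4]: D(K, 41) = 85; 85 ⊕ 92 = 17.
P[5]: D(K, C5) = 09; 09 ⊕ 41 = 48.
Blocks that differ from the original plaintext: P[3], P[4].

P[1] = B4, P[2] = 1C, P[3] = 5A, P[4] = 17, P[5] = 48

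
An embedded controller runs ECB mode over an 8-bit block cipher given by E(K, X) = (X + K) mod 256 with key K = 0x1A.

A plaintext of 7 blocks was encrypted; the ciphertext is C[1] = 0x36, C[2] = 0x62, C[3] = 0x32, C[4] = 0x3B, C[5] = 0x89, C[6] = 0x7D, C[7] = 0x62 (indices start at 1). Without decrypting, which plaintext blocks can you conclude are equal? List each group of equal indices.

P[2] = P[7]

ECB encrypts each block independently with the same key, so equal ciphertext blocks imply equal plaintext blocks.
C[2] = C[7] = 0x62, so P[2] = P[7].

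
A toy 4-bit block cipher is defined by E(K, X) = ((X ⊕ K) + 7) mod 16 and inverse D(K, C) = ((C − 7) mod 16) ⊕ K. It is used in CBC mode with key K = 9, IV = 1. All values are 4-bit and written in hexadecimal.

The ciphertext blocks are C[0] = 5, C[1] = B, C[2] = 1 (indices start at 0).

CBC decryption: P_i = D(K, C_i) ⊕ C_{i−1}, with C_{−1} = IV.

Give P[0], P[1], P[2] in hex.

P[0] = 6, P[1] = 8, P[2] = 8

P[0]: D(K, 5) = 7; 7 ⊕ 1 = 6.
P[1]: D(K, B) = D; D ⊕ 5 = 8.
P[2]: D(K, 1) = 3; 3 ⊕ B = 8.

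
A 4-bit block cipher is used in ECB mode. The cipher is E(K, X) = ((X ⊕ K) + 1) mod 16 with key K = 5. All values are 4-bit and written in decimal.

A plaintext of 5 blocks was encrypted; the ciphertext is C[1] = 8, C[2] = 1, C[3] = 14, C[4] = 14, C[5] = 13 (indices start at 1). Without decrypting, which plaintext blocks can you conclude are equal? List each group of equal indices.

ECB encrypts each block independently with the same key, so equal ciphertext blocks imply equal plaintext blocks.
C[3] = C[4] = 14, so P[3] = P[4].

P[3] = P[4]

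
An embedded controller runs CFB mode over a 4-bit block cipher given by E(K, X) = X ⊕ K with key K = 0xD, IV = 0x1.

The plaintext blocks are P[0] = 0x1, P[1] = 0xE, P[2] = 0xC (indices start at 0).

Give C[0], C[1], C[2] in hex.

CFB encryption: C_i = P_i ⊕ E(K, C_{i−1}), with C_{−1} = IV.
C[0]: E(K, 0x1) = 0xC; 0x1 ⊕ 0xC = 0xD.
C[1]: E(K, 0xD) = 0x0; 0xE ⊕ 0x0 = 0xE.
C[2]: E(K, 0xE) = 0x3; 0xC ⊕ 0x3 = 0xF.

C[0] = 0xD, C[1] = 0xE, C[2] = 0xF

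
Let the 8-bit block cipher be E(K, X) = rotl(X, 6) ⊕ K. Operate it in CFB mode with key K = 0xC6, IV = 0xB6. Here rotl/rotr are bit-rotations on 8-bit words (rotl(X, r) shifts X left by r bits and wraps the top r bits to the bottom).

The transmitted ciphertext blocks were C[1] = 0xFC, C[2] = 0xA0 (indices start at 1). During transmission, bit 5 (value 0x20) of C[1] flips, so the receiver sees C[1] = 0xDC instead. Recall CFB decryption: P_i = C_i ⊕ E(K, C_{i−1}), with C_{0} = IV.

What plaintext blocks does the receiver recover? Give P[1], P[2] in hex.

Only C[1] changed, to 0xDC. In CFB, a change in C_i flips the same bit in P_i and garbles P_{i+1}. Decrypting the received ciphertext:
P[1]: E(K, 0xB6) = 0x6B; 0xDC ⊕ 0x6B = 0xB7.
P[2]: E(K, 0xDC) = 0xF1; 0xA0 ⊕ 0xF1 = 0x51.
Blocks that differ from the original plaintext: P[1], P[2].

P[1] = 0xB7, P[2] = 0x51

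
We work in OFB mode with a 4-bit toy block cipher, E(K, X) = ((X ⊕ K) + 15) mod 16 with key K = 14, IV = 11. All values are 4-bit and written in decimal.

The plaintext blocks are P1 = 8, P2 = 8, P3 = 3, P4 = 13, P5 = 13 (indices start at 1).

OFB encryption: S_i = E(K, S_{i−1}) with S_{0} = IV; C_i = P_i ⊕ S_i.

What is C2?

C2 = 1

C1: S = E(K, 11) = 4; 8 ⊕ 4 = 12.
C2: S = E(K, 4) = 9; 8 ⊕ 9 = 1.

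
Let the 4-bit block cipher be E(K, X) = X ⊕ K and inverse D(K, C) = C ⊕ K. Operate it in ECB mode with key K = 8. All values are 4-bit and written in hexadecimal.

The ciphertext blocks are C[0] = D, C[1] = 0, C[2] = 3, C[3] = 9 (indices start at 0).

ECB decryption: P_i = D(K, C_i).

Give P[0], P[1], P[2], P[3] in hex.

P[0] = 5, P[1] = 8, P[2] = B, P[3] = 1

P[0]: D(K, D) = 5.
P[1]: D(K, 0) = 8.
P[2]: D(K, 3) = B.
P[3]: D(K, 9) = 1.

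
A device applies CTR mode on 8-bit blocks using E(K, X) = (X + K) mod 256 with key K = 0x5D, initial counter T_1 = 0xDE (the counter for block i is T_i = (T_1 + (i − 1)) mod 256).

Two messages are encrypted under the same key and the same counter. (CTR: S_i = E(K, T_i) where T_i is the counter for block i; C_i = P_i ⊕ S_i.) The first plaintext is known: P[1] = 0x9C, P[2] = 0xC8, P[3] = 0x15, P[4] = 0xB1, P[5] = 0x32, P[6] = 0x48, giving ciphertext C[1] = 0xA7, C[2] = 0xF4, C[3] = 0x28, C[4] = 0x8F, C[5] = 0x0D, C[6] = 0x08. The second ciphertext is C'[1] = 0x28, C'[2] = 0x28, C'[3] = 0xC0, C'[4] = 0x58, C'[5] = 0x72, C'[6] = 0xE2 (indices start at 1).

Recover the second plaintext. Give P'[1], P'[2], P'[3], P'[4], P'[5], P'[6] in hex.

P'[1] = 0x13, P'[2] = 0x14, P'[3] = 0xFD, P'[4] = 0x66, P'[5] = 0x4D, P'[6] = 0xA2

In CTR with a reused counter, both messages share the same keystream S_i, so C_i ⊕ C'_i = P_i ⊕ P'_i and thus P'_i = P_i ⊕ C_i ⊕ C'_i.
P'[1]: 0x9C ⊕ 0xA7 ⊕ 0x28 = 0x13.
P'[2]: 0xC8 ⊕ 0xF4 ⊕ 0x28 = 0x14.
P'[3]: 0x15 ⊕ 0x28 ⊕ 0xC0 = 0xFD.
P'[4]: 0xB1 ⊕ 0x8F ⊕ 0x58 = 0x66.
P'[5]: 0x32 ⊕ 0x0D ⊕ 0x72 = 0x4D.
P'[6]: 0x48 ⊕ 0x08 ⊕ 0xE2 = 0xA2.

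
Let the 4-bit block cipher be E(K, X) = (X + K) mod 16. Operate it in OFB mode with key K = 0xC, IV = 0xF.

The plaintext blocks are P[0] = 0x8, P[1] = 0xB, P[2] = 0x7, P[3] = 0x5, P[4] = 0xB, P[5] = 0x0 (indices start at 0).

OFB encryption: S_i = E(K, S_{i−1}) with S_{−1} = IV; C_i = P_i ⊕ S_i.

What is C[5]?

C[0]: S = E(K, 0xF) = 0xB; 0x8 ⊕ 0xB = 0x3.
C[1]: S = E(K, 0xB) = 0x7; 0xB ⊕ 0x7 = 0xC.
C[2]: S = E(K, 0x7) = 0x3; 0x7 ⊕ 0x3 = 0x4.
C[3]: S = E(K, 0x3) = 0xF; 0x5 ⊕ 0xF = 0xA.
C[4]: S = E(K, 0xF) = 0xB; 0xB ⊕ 0xB = 0x0.
C[5]: S = E(K, 0xB) = 0x7; 0x0 ⊕ 0x7 = 0x7.

C[5] = 0x7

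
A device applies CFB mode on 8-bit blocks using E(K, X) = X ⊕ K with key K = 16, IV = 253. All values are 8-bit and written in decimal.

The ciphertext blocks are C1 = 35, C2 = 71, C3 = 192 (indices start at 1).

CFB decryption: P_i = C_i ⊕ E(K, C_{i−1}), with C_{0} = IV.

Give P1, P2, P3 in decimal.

P1: E(K, 253) = 237; 35 ⊕ 237 = 206.
P2: E(K, 35) = 51; 71 ⊕ 51 = 116.
P3: E(K, 71) = 87; 192 ⊕ 87 = 151.

P1 = 206, P2 = 116, P3 = 151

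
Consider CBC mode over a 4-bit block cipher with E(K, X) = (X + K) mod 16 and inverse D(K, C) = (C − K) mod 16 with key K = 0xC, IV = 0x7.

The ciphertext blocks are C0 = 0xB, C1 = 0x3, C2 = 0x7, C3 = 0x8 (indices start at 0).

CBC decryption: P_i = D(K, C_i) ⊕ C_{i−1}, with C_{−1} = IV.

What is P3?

P3: D(K, 0x8) = 0xC; 0xC ⊕ 0x7 = 0xB.

P3 = 0xB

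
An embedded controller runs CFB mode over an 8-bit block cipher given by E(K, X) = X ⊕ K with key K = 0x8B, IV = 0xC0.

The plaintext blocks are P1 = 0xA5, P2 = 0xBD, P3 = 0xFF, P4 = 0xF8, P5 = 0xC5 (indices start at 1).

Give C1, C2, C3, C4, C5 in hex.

C1 = 0xEE, C2 = 0xD8, C3 = 0xAC, C4 = 0xDF, C5 = 0x91

CFB encryption: C_i = P_i ⊕ E(K, C_{i−1}), with C_{0} = IV.
C1: E(K, 0xC0) = 0x4B; 0xA5 ⊕ 0x4B = 0xEE.
C2: E(K, 0xEE) = 0x65; 0xBD ⊕ 0x65 = 0xD8.
C3: E(K, 0xD8) = 0x53; 0xFF ⊕ 0x53 = 0xAC.
C4: E(K, 0xAC) = 0x27; 0xF8 ⊕ 0x27 = 0xDF.
C5: E(K, 0xDF) = 0x54; 0xC5 ⊕ 0x54 = 0x91.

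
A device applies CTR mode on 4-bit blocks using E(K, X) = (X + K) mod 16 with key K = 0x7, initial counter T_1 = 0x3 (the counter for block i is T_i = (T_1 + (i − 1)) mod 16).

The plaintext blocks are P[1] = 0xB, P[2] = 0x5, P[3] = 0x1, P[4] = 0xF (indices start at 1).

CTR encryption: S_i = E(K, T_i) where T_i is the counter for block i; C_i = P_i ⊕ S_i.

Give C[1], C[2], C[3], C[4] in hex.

C[1]: T = 0x3, S = E(K, T) = 0xA; 0xB ⊕ 0xA = 0x1.
C[2]: T = 0x4, S = E(K, T) = 0xB; 0x5 ⊕ 0xB = 0xE.
C[3]: T = 0x5, S = E(K, T) = 0xC; 0x1 ⊕ 0xC = 0xD.
C[4]: T = 0x6, S = E(K, T) = 0xD; 0xF ⊕ 0xD = 0x2.

C[1] = 0x1, C[2] = 0xE, C[3] = 0xD, C[4] = 0x2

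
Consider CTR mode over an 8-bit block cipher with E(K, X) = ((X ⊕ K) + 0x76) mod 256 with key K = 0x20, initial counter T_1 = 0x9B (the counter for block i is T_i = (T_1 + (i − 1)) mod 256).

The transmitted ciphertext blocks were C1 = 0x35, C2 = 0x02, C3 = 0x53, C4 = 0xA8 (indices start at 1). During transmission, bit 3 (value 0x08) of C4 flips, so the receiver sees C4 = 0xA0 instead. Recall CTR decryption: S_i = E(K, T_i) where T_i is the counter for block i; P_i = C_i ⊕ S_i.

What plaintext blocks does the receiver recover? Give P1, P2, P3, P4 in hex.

P1 = 0x04, P2 = 0x30, P3 = 0x60, P4 = 0x94

Only C4 changed, to 0xA0. In CTR, a change in C_i flips the same bit in P_i only; the keystream is unaffected. Decrypting the received ciphertext:
P1: T = 0x9B, S = E(K, T) = 0x31; 0x35 ⊕ 0x31 = 0x04.
P2: T = 0x9C, S = E(K, T) = 0x32; 0x02 ⊕ 0x32 = 0x30.
P3: T = 0x9D, S = E(K, T) = 0x33; 0x53 ⊕ 0x33 = 0x60.
P4: T = 0x9E, S = E(K, T) = 0x34; 0xA0 ⊕ 0x34 = 0x94.
Blocks that differ from the original plaintext: P4.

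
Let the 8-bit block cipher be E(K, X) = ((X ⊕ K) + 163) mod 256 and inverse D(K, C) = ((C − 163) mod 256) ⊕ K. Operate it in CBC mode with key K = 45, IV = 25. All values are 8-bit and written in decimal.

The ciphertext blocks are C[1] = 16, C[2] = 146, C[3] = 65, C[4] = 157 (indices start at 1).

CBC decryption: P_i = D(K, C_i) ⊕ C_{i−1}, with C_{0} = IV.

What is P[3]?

P[3] = 33

P[3]: D(K, 65) = 179; 179 ⊕ 146 = 33.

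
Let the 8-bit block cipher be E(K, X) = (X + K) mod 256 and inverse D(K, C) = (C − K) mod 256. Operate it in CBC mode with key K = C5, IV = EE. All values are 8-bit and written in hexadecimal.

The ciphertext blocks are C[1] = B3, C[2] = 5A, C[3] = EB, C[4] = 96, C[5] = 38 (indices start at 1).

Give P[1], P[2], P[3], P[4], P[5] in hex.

CBC decryption: P_i = D(K, C_i) ⊕ C_{i−1}, with C_{0} = IV.
P[1]: D(K, B3) = EE; EE ⊕ EE = 00.
P[2]: D(K, 5A) = 95; 95 ⊕ B3 = 26.
P[3]: D(K, EB) = 26; 26 ⊕ 5A = 7C.
P[4]: D(K, 96) = D1; D1 ⊕ EB = 3A.
P[5]: D(K, 38) = 73; 73 ⊕ 96 = E5.

P[1] = 00, P[2] = 26, P[3] = 7C, P[4] = 3A, P[5] = E5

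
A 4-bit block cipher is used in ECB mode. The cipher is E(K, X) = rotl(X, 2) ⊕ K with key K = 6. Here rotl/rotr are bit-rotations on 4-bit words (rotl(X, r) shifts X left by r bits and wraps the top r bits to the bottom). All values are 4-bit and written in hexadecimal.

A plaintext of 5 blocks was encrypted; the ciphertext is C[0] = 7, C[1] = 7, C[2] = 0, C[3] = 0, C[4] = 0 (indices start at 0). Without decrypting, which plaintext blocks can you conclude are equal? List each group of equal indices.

ECB encrypts each block independently with the same key, so equal ciphertext blocks imply equal plaintext blocks.
C[0] = C[1] = 7, so P[0] = P[1].
C[2] = C[3] = C[4] = 0, so P[2] = P[3] = P[4].

P[0] = P[1]; P[2] = P[3] = P[4]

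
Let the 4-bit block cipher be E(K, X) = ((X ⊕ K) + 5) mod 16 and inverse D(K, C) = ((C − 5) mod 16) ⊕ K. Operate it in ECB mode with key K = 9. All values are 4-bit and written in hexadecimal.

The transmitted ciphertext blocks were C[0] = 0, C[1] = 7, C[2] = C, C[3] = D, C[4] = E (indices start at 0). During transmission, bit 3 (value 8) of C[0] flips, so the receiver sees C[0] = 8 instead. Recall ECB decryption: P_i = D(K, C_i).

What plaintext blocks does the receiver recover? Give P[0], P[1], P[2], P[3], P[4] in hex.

Only C[0] changed, to 8. In ECB, a change in C_i affects only P_i. Decrypting the received ciphertext:
P[0]: D(K, 8) = A.
P[1]: D(K, 7) = B.
P[2]: D(K, C) = E.
P[3]: D(K, D) = 1.
P[4]: D(K, E) = 0.
Blocks that differ from the original plaintext: P[0].

P[0] = A, P[1] = B, P[2] = E, P[3] = 1, P[4] = 0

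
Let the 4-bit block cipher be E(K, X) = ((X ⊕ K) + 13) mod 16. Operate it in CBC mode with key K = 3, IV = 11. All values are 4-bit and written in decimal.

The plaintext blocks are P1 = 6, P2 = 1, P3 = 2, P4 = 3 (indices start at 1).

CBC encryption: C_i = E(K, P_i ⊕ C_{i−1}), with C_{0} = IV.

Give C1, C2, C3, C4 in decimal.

C1 = 11, C2 = 6, C3 = 4, C4 = 1

C1: P1 ⊕ 11 = 13; E(K, 13) = 11.
C2: P2 ⊕ 11 = 10; E(K, 10) = 6.
C3: P3 ⊕ 6 = 4; E(K, 4) = 4.
C4: P4 ⊕ 4 = 7; E(K, 7) = 1.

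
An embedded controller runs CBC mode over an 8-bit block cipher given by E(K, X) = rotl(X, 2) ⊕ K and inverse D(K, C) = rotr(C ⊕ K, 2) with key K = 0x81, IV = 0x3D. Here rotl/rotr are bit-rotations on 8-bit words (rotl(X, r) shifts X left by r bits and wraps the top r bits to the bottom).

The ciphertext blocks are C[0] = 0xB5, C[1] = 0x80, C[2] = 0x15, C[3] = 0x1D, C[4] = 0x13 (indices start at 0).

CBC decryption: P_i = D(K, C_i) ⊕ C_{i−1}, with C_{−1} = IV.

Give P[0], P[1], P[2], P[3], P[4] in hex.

P[0]: D(K, 0xB5) = 0x0D; 0x0D ⊕ 0x3D = 0x30.
P[1]: D(K, 0x80) = 0x40; 0x40 ⊕ 0xB5 = 0xF5.
P[2]: D(K, 0x15) = 0x25; 0x25 ⊕ 0x80 = 0xA5.
P[3]: D(K, 0x1D) = 0x27; 0x27 ⊕ 0x15 = 0x32.
P[4]: D(K, 0x13) = 0xA4; 0xA4 ⊕ 0x1D = 0xB9.

P[0] = 0x30, P[1] = 0xF5, P[2] = 0xA5, P[3] = 0x32, P[4] = 0xB9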